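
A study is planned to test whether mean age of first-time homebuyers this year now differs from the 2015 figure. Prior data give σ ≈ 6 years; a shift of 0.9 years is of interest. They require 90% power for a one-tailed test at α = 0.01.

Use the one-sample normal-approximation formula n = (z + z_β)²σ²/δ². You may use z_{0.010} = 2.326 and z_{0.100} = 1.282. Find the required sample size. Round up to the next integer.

n = (z_α + z_β)² · σ² / δ²
  = (2.326 + 1.282)² · 6² / 0.9²
  = 13.0177 · 36 / 0.81
  = 578.56
Round up → n = 579.

n = 579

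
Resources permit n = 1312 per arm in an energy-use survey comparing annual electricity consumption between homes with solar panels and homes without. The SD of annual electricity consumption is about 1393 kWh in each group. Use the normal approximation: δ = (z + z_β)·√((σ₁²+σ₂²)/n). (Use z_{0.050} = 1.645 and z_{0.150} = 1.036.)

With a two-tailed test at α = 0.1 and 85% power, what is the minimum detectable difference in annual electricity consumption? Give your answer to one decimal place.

Minimum detectable difference ≈ 145.8 kWh

δ = (z_{α/2} + z_β) · √((σ₁²+σ₂²)/n)
  = (1.645 + 1.036) · √(3880898/1312)
  = 2.681 · √2958.0
  = 2.681 · 54.3875
  = 145.8129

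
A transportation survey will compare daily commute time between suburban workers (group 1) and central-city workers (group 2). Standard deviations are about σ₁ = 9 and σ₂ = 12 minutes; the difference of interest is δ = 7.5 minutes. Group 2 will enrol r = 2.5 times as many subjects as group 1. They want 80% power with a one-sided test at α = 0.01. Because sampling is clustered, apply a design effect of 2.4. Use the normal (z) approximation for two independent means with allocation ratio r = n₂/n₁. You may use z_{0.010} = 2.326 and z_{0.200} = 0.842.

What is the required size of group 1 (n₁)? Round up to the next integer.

n₁ = 60

n₁ = (z_α + z_β)² · (σ₁² + σ₂²/r) / δ²
   = (2.326 + 0.842)² · (9² + 12²/2.5) / 7.5²
   = 10.0362 · (81 + 57.6) / 56.25
   = 10.0362 · 138.6 / 56.25
   = 24.73
Design effect: 2.4 × 24.73 = 59.35.
Round up → n₁ = 60; n₂ = r·n₁ = 2.5 × 60 = 150.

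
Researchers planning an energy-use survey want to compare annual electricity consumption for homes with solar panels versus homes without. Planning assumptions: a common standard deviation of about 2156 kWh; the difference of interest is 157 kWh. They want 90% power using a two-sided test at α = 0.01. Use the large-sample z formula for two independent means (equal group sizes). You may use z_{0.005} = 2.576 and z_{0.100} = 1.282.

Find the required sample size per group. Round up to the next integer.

n = (z_{α/2} + z_β)² · (σ₁² + σ₂²) / δ²
  = (2.576 + 1.282)² · (2·2156² = 9296672) / 157²
  = 14.8842 · 9296672 / 24649
  = 5613.74
Round up → n = 5614 per group.

n = 5614 per group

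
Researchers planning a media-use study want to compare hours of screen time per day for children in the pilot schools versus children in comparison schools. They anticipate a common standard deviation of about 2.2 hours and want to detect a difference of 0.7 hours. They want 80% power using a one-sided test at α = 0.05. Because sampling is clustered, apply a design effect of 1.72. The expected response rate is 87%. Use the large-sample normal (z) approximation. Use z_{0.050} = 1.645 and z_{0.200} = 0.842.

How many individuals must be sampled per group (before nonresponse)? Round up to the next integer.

n = 242 per group

n = (z_α + z_β)² · (σ₁² + σ₂²) / δ²
  = (1.645 + 0.842)² · (2·2.2² = 9.68) / 0.7²
  = 6.1852 · 9.68 / 0.49
  = 122.19
Design effect: 1.72 × 122.19 = 210.16.
Adjust for 87% response: 210.16 / 0.87 = 241.57.
Round up → n = 242 per group.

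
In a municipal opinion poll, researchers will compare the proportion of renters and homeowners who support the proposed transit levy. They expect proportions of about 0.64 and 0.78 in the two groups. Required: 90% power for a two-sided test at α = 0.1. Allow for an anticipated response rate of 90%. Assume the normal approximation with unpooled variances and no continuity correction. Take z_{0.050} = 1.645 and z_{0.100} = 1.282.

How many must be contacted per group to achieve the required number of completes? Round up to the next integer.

n = (z_{α/2} + z_β)² · [p₁(1−p₁) + p₂(1−p₂)] / (p₁ − p₂)²
  = (1.645 + 1.282)² · (0.64·0.36 + 0.78·0.22) / (-0.14)²
  = (2.927)² · (0.2304 + 0.1716) / 0.0196
  = 8.5673 · 0.4020 / 0.0196
  = 175.72
Adjust for 90% response: 175.72 / 0.90 = 195.24.
Round up → n = 196 per group.

n = 196 per group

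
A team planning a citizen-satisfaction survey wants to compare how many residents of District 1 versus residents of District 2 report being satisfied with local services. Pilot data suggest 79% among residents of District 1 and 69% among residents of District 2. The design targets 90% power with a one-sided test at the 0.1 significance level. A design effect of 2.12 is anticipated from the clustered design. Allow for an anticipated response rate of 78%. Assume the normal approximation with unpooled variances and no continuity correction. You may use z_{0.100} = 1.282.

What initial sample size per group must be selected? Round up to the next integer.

n = (z_α + z_β)² · [p₁(1−p₁) + p₂(1−p₂)] / (p₁ − p₂)²
  = (1.282 + 1.282)² · (0.79·0.21 + 0.69·0.31) / (0.10)²
  = (2.564)² · (0.1659 + 0.2139) / 0.0100
  = 6.5741 · 0.3798 / 0.0100
  = 249.68
Design effect: 2.12 × 249.68 = 529.33.
Adjust for 78% response: 529.33 / 0.78 = 678.63.
Round up → n = 679 per group.

n = 679 per group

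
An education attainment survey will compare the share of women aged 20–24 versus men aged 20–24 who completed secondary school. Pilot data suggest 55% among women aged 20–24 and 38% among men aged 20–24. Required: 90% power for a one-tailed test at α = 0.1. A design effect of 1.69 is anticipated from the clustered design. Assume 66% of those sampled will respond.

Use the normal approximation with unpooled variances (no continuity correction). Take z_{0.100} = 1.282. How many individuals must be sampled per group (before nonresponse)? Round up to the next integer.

n = (z_α + z_β)² · [p₁(1−p₁) + p₂(1−p₂)] / (p₁ − p₂)²
  = (1.282 + 1.282)² · (0.55·0.45 + 0.38·0.62) / (0.17)²
  = (2.564)² · (0.2475 + 0.2356) / 0.0289
  = 6.5741 · 0.4831 / 0.0289
  = 109.89
Design effect: 1.69 × 109.89 = 185.72.
Adjust for 66% response: 185.72 / 0.66 = 281.40.
Round up → n = 282 per group.

n = 282 per group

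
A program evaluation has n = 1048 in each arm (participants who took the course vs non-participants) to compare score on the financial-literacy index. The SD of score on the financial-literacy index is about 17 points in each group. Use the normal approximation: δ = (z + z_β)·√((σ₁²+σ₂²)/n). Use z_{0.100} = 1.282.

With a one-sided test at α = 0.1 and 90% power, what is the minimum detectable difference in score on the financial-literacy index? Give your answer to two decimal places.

δ = (z_α + z_β) · √((σ₁²+σ₂²)/n)
  = (1.282 + 1.282) · √(578/1048)
  = 2.564 · √0.55153
  = 2.564 · 0.7426
  = 1.9042

Minimum detectable difference ≈ 1.90 points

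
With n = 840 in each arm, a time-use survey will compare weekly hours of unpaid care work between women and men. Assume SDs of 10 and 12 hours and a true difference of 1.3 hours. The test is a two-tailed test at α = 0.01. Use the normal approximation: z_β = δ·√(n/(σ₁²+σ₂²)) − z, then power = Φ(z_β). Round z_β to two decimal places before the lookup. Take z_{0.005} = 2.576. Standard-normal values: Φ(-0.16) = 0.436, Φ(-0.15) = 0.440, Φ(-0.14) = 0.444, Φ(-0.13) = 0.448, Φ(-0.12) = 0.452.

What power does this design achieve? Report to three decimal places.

Power ≈ 0.436

z_β = δ·√(n/(σ₁²+σ₂²)) − z_{α/2}
    = 1.3 · √(840/244) − 2.576
    = 1.3 · 1.85543 − 2.576
    = 2.4121 − 2.576 = -0.1639 → -0.16
Power = Φ(-0.16) = 0.436.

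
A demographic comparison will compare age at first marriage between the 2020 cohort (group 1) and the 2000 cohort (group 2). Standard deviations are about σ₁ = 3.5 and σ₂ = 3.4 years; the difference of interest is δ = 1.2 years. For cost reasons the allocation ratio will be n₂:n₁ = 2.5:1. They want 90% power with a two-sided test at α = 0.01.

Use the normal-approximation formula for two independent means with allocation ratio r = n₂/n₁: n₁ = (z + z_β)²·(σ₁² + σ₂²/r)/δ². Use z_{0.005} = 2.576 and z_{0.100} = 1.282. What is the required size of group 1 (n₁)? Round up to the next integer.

n₁ = (z_{α/2} + z_β)² · (σ₁² + σ₂²/r) / δ²
   = (2.576 + 1.282)² · (3.5² + 3.4²/2.5) / 1.2²
   = 14.8842 · (12.25 + 4.624) / 1.44
   = 14.8842 · 16.874 / 1.44
   = 174.41
Round up → n₁ = 175; n₂ = r·n₁ = 2.5 × 175 = 438.

n₁ = 175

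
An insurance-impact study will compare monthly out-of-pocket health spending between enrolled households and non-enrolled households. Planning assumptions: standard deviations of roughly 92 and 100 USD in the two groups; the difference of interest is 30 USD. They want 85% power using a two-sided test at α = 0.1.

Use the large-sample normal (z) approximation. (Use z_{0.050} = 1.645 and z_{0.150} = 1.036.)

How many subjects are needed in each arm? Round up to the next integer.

n = 148 per group

n = (z_{α/2} + z_β)² · (σ₁² + σ₂²) / δ²
  = (1.645 + 1.036)² · (92² + 100² = 18464) / 30²
  = 7.1878 · 18464 / 900
  = 147.46
Round up → n = 148 per group.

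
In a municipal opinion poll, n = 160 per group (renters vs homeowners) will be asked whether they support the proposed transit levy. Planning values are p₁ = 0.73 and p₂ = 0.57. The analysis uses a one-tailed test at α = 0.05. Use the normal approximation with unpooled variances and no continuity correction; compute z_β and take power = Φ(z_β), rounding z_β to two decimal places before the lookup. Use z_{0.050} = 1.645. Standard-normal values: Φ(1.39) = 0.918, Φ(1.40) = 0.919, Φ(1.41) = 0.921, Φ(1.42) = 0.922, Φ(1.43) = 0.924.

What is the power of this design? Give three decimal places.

z_β = |p₁−p₂|·√(n/[p₁q₁+p₂q₂]) − z_α
    = 0.16 · √(160/0.4422) − 1.645
    = 0.16 · 19.0218 − 1.645
    = 3.0435 − 1.645 = 1.3985 → 1.40
Power = Φ(1.40) = 0.919.

Power ≈ 0.919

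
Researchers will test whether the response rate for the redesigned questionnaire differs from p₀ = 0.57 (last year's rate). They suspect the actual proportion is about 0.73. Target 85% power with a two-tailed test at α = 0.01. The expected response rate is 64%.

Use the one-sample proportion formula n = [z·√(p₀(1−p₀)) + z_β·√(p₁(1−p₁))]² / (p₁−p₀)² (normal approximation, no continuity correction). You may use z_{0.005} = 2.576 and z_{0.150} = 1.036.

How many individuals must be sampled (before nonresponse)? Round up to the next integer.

n = 184

n = [z_{α/2}·√(p₀q₀) + z_β·√(p₁q₁)]² / (p₁ − p₀)²
  = [2.576·√(0.57·0.43) + 1.036·√(0.73·0.27)]² / (0.16)²
  = [2.576·0.4951 + 1.036·0.4440]² / 0.0256
  = [1.7353]² / 0.0256
  = 117.62
Adjust for 64% response: 117.62 / 0.64 = 183.78.
Round up → n = 184.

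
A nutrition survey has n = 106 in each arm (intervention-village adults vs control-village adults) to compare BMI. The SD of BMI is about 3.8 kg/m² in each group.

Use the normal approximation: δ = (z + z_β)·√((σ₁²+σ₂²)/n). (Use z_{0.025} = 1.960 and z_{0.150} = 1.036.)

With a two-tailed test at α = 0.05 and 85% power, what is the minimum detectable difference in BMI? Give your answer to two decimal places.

Minimum detectable difference ≈ 1.56 kg/m²

δ = (z_{α/2} + z_β) · √((σ₁²+σ₂²)/n)
  = (1.960 + 1.036) · √(28.88/106)
  = 2.996 · √0.27245
  = 2.996 · 0.5220
  = 1.5638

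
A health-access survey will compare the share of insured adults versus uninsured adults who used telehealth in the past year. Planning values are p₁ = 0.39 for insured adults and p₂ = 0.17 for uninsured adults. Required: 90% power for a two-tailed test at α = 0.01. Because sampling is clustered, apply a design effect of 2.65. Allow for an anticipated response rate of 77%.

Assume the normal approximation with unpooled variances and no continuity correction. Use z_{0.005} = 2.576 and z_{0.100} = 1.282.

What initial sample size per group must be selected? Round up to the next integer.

n = 402 per group

n = (z_{α/2} + z_β)² · [p₁(1−p₁) + p₂(1−p₂)] / (p₁ − p₂)²
  = (2.576 + 1.282)² · (0.39·0.61 + 0.17·0.83) / (0.22)²
  = (3.858)² · (0.2379 + 0.1411) / 0.0484
  = 14.8842 · 0.3790 / 0.0484
  = 116.55
Design effect: 2.65 × 116.55 = 308.86.
Adjust for 77% response: 308.86 / 0.77 = 401.12.
Round up → n = 402 per group.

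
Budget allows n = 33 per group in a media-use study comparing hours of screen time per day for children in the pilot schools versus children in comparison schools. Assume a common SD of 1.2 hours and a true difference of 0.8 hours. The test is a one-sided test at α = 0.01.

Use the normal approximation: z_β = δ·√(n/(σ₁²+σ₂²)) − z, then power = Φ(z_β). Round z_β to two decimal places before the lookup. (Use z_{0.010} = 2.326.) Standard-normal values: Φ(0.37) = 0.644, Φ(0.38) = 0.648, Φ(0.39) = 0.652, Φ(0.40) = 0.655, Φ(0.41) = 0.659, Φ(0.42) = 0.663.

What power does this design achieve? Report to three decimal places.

Power ≈ 0.648

z_β = δ·√(n/(σ₁²+σ₂²)) − z_α
    = 0.8 · √(33/2.88) − 2.326
    = 0.8 · 3.38502 − 2.326
    = 2.7080 − 2.326 = 0.3820 → 0.38
Power = Φ(0.38) = 0.648.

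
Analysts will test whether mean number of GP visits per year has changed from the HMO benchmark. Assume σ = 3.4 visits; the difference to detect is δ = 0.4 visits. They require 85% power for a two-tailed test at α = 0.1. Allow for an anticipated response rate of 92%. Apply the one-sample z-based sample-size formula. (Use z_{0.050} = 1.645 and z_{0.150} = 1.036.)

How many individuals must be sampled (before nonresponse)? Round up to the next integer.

n = 565

n = (z_{α/2} + z_β)² · σ² / δ²
  = (1.645 + 1.036)² · 3.4² / 0.4²
  = 7.1878 · 11.56 / 0.16
  = 519.32
Adjust for 92% response: 519.32 / 0.92 = 564.47.
Round up → n = 565.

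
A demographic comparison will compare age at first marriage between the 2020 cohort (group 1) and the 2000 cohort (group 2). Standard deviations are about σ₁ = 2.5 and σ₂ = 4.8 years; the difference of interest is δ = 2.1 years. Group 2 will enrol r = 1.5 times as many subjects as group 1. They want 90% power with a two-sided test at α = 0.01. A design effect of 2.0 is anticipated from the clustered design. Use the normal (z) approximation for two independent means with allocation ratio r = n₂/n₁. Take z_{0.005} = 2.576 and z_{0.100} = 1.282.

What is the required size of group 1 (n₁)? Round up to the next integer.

n₁ = (z_{α/2} + z_β)² · (σ₁² + σ₂²/r) / δ²
   = (2.576 + 1.282)² · (2.5² + 4.8²/1.5) / 2.1²
   = 14.8842 · (6.25 + 15.36) / 4.41
   = 14.8842 · 21.61 / 4.41
   = 72.94
Design effect: 2.0 × 72.94 = 145.87.
Round up → n₁ = 146; n₂ = r·n₁ = 1.5 × 146 = 219.

n₁ = 146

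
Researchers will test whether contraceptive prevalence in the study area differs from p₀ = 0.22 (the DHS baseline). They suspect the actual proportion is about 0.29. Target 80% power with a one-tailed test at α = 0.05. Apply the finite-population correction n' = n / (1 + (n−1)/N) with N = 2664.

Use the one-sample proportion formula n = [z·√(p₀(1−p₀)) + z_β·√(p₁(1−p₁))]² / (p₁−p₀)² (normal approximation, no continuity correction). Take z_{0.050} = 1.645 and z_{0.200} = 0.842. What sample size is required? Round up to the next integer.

n = 213

n = [z_α·√(p₀q₀) + z_β·√(p₁q₁)]² / (p₁ − p₀)²
  = [1.645·√(0.22·0.78) + 0.842·√(0.29·0.71)]² / (0.07)²
  = [1.645·0.4142 + 0.842·0.4538]² / 0.0049
  = [1.0635]² / 0.0049
  = 230.82
Finite-population correction (N = 2664): 230.82 / (1 + (230.82 − 1)/2664) = 212.49.
Round up → n = 213.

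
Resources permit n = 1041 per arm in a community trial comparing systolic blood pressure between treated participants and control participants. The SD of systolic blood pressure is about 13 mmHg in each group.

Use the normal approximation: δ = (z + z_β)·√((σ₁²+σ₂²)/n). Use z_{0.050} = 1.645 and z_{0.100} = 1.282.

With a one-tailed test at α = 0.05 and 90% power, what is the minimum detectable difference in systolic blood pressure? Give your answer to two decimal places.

Minimum detectable difference ≈ 1.67 mmHg

δ = (z_α + z_β) · √((σ₁²+σ₂²)/n)
  = (1.645 + 1.282) · √(338/1041)
  = 2.927 · √0.32469
  = 2.927 · 0.5698
  = 1.6678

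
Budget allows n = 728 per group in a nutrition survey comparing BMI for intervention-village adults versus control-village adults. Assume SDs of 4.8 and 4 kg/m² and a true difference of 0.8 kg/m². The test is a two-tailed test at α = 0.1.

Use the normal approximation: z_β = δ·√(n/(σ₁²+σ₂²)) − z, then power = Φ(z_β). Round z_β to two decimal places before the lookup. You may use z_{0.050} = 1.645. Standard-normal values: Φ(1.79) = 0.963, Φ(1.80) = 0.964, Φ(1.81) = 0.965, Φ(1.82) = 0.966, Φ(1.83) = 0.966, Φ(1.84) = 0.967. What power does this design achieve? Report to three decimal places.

Power ≈ 0.965

z_β = δ·√(n/(σ₁²+σ₂²)) − z_{α/2}
    = 0.8 · √(728/39.04) − 1.645
    = 0.8 · 4.31828 − 1.645
    = 3.4546 − 1.645 = 1.8096 → 1.81
Power = Φ(1.81) = 0.965.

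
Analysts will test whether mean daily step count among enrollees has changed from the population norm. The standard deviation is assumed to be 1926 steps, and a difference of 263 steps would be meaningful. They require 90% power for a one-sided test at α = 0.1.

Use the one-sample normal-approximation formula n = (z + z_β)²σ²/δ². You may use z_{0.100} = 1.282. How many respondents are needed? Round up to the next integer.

n = 353

n = (z_α + z_β)² · σ² / δ²
  = (1.282 + 1.282)² · 1926² / 263²
  = 6.5741 · 3709476 / 69169
  = 352.56
Round up → n = 353.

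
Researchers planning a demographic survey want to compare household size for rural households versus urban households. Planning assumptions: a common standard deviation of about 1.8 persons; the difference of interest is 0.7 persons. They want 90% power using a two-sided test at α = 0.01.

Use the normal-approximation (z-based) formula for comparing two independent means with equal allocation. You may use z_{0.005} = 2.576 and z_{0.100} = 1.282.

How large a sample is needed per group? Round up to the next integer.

n = (z_{α/2} + z_β)² · (σ₁² + σ₂²) / δ²
  = (2.576 + 1.282)² · (2·1.8² = 6.48) / 0.7²
  = 14.8842 · 6.48 / 0.49
  = 196.84
Round up → n = 197 per group.

n = 197 per group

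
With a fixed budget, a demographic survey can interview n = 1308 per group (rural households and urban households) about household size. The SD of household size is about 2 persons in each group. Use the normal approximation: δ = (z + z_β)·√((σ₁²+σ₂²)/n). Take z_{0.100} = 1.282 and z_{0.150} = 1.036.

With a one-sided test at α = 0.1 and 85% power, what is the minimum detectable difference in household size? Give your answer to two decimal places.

δ = (z_α + z_β) · √((σ₁²+σ₂²)/n)
  = (1.282 + 1.036) · √(8/1308)
  = 2.318 · √0.00612
  = 2.318 · 0.0782
  = 0.1813

Minimum detectable difference ≈ 0.18 persons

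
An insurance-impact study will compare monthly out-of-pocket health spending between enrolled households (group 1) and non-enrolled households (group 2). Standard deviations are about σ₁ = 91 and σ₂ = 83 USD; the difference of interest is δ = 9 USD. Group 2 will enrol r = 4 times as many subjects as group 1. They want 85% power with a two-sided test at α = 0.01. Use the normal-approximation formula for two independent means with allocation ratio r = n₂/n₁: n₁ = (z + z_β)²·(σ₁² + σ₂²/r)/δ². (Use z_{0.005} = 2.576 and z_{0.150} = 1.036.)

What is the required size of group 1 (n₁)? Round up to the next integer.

n₁ = 1612

n₁ = (z_{α/2} + z_β)² · (σ₁² + σ₂²/r) / δ²
   = (2.576 + 1.036)² · (91² + 83²/4) / 9²
   = 13.0465 · (8281 + 1722.2) / 81
   = 13.0465 · 10003.2 / 81
   = 1611.21
Round up → n₁ = 1612; n₂ = r·n₁ = 4 × 1612 = 6448.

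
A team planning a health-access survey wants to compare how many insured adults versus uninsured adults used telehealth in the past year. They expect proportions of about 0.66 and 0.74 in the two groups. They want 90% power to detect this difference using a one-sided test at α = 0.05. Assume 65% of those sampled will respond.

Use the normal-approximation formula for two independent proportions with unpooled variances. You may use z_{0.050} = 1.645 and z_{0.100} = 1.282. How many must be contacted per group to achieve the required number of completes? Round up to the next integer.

n = (z_α + z_β)² · [p₁(1−p₁) + p₂(1−p₂)] / (p₁ − p₂)²
  = (1.645 + 1.282)² · (0.66·0.34 + 0.74·0.26) / (-0.08)²
  = (2.927)² · (0.2244 + 0.1924) / 0.0064
  = 8.5673 · 0.4168 / 0.0064
  = 557.95
Adjust for 65% response: 557.95 / 0.65 = 858.38.
Round up → n = 859 per group.

n = 859 per group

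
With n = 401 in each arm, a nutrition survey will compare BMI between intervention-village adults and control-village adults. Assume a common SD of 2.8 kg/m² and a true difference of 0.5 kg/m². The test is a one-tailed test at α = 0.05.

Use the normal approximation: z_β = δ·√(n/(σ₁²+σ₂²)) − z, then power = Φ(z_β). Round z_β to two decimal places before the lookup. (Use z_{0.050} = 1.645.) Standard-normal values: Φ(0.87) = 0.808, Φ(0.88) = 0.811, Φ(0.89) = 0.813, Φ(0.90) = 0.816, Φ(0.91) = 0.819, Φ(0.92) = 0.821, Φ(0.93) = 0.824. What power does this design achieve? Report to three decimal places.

Power ≈ 0.811

z_β = δ·√(n/(σ₁²+σ₂²)) − z_α
    = 0.5 · √(401/15.68) − 1.645
    = 0.5 · 5.05707 − 1.645
    = 2.5285 − 1.645 = 0.8835 → 0.88
Power = Φ(0.88) = 0.811.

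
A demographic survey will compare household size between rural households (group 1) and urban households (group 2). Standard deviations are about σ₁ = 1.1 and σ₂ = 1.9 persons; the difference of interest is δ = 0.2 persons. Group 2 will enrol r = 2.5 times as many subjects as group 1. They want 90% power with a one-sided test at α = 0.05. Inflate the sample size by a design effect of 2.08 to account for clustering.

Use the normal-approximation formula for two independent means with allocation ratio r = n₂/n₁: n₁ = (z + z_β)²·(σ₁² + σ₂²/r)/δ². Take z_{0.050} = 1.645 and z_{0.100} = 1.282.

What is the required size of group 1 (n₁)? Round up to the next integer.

n₁ = (z_α + z_β)² · (σ₁² + σ₂²/r) / δ²
   = (1.645 + 1.282)² · (1.1² + 1.9²/2.5) / 0.2²
   = 8.5673 · (1.21 + 1.444) / 0.04
   = 8.5673 · 2.654 / 0.04
   = 568.44
Design effect: 2.08 × 568.44 = 1182.36.
Round up → n₁ = 1183; n₂ = r·n₁ = 2.5 × 1183 = 2958.

n₁ = 1183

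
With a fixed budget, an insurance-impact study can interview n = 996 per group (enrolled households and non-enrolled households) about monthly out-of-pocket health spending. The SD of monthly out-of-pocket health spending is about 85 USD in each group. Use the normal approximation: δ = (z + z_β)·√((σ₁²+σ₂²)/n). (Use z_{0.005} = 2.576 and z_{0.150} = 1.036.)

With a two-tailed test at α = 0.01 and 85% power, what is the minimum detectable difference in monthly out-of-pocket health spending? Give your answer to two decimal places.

Minimum detectable difference ≈ 13.76 USD

δ = (z_{α/2} + z_β) · √((σ₁²+σ₂²)/n)
  = (2.576 + 1.036) · √(14450/996)
  = 3.612 · √14.508
  = 3.612 · 3.8089
  = 13.7579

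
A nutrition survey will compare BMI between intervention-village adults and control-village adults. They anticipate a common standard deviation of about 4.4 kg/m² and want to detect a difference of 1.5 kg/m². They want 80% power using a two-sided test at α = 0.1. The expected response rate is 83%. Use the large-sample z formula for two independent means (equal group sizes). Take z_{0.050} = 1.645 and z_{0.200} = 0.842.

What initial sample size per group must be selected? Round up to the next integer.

n = (z_{α/2} + z_β)² · (σ₁² + σ₂²) / δ²
  = (1.645 + 0.842)² · (2·4.4² = 38.72) / 1.5²
  = 6.1852 · 38.72 / 2.25
  = 106.44
Adjust for 83% response: 106.44 / 0.83 = 128.24.
Round up → n = 129 per group.

n = 129 per group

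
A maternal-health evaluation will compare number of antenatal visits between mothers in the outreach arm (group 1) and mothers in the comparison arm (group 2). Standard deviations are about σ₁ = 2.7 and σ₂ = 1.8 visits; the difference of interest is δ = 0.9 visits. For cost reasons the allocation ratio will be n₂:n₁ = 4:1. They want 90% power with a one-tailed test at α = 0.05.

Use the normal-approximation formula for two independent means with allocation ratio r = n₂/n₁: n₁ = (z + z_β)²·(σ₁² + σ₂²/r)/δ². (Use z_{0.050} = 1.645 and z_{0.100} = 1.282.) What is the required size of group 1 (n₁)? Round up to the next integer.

n₁ = (z_α + z_β)² · (σ₁² + σ₂²/r) / δ²
   = (1.645 + 1.282)² · (2.7² + 1.8²/4) / 0.9²
   = 8.5673 · (7.29 + 0.81) / 0.81
   = 8.5673 · 8.1 / 0.81
   = 85.67
Round up → n₁ = 86; n₂ = r·n₁ = 4 × 86 = 344.

n₁ = 86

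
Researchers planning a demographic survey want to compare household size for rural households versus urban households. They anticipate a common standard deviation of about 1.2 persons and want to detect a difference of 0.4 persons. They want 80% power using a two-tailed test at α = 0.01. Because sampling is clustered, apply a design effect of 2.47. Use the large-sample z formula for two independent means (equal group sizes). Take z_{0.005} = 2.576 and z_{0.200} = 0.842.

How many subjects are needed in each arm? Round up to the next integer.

n = 520 per group

n = (z_{α/2} + z_β)² · (σ₁² + σ₂²) / δ²
  = (2.576 + 0.842)² · (2·1.2² = 2.88) / 0.4²
  = 11.6827 · 2.88 / 0.16
  = 210.29
Design effect: 2.47 × 210.29 = 519.41.
Round up → n = 520 per group.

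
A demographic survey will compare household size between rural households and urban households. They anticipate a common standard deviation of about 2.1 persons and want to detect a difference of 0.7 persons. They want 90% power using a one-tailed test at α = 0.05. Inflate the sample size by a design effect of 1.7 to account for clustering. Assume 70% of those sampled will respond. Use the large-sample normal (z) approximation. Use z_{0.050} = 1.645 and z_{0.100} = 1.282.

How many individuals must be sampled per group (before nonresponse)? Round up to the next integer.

n = 375 per group

n = (z_α + z_β)² · (σ₁² + σ₂²) / δ²
  = (1.645 + 1.282)² · (2·2.1² = 8.82) / 0.7²
  = 8.5673 · 8.82 / 0.49
  = 154.21
Design effect: 1.7 × 154.21 = 262.16.
Adjust for 70% response: 262.16 / 0.70 = 374.51.
Round up → n = 375 per group.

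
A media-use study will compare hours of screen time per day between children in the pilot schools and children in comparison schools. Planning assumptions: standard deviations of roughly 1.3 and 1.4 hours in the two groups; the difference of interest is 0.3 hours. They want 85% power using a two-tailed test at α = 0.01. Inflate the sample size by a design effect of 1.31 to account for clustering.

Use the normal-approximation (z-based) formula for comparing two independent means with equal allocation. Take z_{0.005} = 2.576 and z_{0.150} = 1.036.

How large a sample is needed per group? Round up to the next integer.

n = (z_{α/2} + z_β)² · (σ₁² + σ₂²) / δ²
  = (2.576 + 1.036)² · (1.3² + 1.4² = 3.65) / 0.3²
  = 13.0465 · 3.65 / 0.09
  = 529.11
Design effect: 1.31 × 529.11 = 693.13.
Round up → n = 694 per group.

n = 694 per group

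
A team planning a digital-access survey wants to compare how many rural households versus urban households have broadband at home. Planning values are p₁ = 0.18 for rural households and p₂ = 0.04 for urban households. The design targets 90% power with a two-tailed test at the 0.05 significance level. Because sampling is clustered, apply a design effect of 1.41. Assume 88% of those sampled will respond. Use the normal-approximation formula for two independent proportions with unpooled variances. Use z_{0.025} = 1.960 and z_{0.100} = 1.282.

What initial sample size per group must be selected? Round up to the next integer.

n = 160 per group

n = (z_{α/2} + z_β)² · [p₁(1−p₁) + p₂(1−p₂)] / (p₁ − p₂)²
  = (1.960 + 1.282)² · (0.18·0.82 + 0.04·0.96) / (0.14)²
  = (3.242)² · (0.1476 + 0.0384) / 0.0196
  = 10.5106 · 0.1860 / 0.0196
  = 99.74
Design effect: 1.41 × 99.74 = 140.64.
Adjust for 88% response: 140.64 / 0.88 = 159.82.
Round up → n = 160 per group.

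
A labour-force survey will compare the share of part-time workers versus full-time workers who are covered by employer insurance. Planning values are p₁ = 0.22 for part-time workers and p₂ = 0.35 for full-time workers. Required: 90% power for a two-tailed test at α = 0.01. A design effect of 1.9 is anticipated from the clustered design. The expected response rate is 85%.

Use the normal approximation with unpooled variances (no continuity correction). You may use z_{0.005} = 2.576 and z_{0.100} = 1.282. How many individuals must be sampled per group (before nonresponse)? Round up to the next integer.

n = (z_{α/2} + z_β)² · [p₁(1−p₁) + p₂(1−p₂)] / (p₁ − p₂)²
  = (2.576 + 1.282)² · (0.22·0.78 + 0.35·0.65) / (-0.13)²
  = (3.858)² · (0.1716 + 0.2275) / 0.0169
  = 14.8842 · 0.3991 / 0.0169
  = 351.50
Design effect: 1.9 × 351.50 = 667.84.
Adjust for 85% response: 667.84 / 0.85 = 785.70.
Round up → n = 786 per group.

n = 786 per group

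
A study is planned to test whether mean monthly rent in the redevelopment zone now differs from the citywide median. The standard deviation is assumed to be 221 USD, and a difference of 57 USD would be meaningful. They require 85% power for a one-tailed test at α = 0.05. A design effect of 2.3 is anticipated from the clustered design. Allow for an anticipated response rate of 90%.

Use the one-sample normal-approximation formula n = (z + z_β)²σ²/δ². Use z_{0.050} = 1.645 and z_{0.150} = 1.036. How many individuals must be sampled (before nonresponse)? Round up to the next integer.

n = (z_α + z_β)² · σ² / δ²
  = (1.645 + 1.036)² · 221² / 57²
  = 7.1878 · 48841 / 3249
  = 108.05
Design effect: 2.3 × 108.05 = 248.52.
Adjust for 90% response: 248.52 / 0.90 = 276.13.
Round up → n = 277.

n = 277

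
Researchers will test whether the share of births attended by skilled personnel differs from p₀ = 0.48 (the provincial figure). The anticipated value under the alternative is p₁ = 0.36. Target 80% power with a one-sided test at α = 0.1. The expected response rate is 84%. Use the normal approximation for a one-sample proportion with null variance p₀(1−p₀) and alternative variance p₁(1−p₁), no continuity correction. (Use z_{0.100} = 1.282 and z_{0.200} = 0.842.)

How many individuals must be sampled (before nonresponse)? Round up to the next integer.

n = [z_α·√(p₀q₀) + z_β·√(p₁q₁)]² / (p₁ − p₀)²
  = [1.282·√(0.48·0.52) + 0.842·√(0.36·0.64)]² / (-0.12)²
  = [1.282·0.4996 + 0.842·0.4800]² / 0.0144
  = [1.0446]² / 0.0144
  = 75.78
Adjust for 84% response: 75.78 / 0.84 = 90.22.
Round up → n = 91.

n = 91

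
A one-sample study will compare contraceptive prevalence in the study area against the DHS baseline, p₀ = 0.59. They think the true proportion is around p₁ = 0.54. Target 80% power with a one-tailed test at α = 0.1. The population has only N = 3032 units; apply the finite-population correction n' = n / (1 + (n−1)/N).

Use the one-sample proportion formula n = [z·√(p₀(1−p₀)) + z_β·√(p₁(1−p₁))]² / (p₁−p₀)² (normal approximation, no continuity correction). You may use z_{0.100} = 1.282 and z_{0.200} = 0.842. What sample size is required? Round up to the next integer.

n = [z_α·√(p₀q₀) + z_β·√(p₁q₁)]² / (p₁ − p₀)²
  = [1.282·√(0.59·0.41) + 0.842·√(0.54·0.46)]² / (-0.05)²
  = [1.282·0.4918 + 0.842·0.4984]² / 0.0025
  = [1.0502]² / 0.0025
  = 441.15
Finite-population correction (N = 3032): 441.15 / (1 + (441.15 − 1)/3032) = 385.23.
Round up → n = 386.

n = 386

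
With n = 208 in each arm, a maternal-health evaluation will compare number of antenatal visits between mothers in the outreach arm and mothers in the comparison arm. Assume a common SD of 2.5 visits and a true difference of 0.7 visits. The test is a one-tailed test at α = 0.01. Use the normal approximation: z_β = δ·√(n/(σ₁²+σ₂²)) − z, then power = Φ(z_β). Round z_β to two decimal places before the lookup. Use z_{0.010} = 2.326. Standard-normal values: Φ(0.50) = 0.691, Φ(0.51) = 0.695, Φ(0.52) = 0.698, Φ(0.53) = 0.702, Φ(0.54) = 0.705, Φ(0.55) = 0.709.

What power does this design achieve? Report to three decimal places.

Power ≈ 0.702

z_β = δ·√(n/(σ₁²+σ₂²)) − z_α
    = 0.7 · √(208/12.5) − 2.326
    = 0.7 · 4.07922 − 2.326
    = 2.8555 − 2.326 = 0.5295 → 0.53
Power = Φ(0.53) = 0.702.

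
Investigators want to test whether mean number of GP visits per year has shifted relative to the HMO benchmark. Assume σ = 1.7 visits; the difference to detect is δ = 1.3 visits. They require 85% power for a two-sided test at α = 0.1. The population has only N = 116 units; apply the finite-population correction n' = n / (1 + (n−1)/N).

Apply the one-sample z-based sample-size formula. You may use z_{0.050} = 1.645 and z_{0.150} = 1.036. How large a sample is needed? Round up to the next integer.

n = (z_{α/2} + z_β)² · σ² / δ²
  = (1.645 + 1.036)² · 1.7² / 1.3²
  = 7.1878 · 2.89 / 1.69
  = 12.29
Finite-population correction (N = 116): 12.29 / (1 + (12.29 − 1)/116) = 11.20.
Round up → n = 12.

n = 12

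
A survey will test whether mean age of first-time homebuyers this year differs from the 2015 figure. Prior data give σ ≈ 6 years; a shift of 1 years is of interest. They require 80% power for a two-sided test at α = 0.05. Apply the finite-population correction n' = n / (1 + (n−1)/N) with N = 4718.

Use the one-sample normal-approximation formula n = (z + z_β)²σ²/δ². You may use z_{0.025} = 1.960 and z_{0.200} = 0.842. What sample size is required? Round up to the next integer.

n = 267

n = (z_{α/2} + z_β)² · σ² / δ²
  = (1.960 + 0.842)² · 6² / 1²
  = 7.8512 · 36 / 1
  = 282.64
Finite-population correction (N = 4718): 282.64 / (1 + (282.64 − 1)/4718) = 266.72.
Round up → n = 267.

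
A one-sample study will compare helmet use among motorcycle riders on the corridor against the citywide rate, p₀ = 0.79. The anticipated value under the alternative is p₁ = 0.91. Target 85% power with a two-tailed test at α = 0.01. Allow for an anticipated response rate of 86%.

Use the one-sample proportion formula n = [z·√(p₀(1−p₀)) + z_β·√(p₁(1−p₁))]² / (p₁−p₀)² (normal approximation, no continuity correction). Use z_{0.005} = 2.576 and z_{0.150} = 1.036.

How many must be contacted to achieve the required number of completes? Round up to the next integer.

n = [z_{α/2}·√(p₀q₀) + z_β·√(p₁q₁)]² / (p₁ − p₀)²
  = [2.576·√(0.79·0.21) + 1.036·√(0.91·0.09)]² / (0.12)²
  = [2.576·0.4073 + 1.036·0.2862]² / 0.0144
  = [1.3457]² / 0.0144
  = 125.76
Adjust for 86% response: 125.76 / 0.86 = 146.23.
Round up → n = 147.

n = 147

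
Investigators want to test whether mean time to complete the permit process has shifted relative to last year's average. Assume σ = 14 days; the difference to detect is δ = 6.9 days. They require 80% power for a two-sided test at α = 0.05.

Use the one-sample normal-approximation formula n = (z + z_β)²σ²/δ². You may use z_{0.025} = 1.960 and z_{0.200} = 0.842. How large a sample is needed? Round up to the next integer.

n = 33

n = (z_{α/2} + z_β)² · σ² / δ²
  = (1.960 + 0.842)² · 14² / 6.9²
  = 7.8512 · 196 / 47.61
  = 32.32
Round up → n = 33.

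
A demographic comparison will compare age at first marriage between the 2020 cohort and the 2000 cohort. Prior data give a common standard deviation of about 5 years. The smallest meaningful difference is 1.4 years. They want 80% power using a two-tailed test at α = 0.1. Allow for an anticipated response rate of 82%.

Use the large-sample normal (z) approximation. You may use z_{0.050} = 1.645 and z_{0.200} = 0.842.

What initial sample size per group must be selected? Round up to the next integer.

n = 193 per group

n = (z_{α/2} + z_β)² · (σ₁² + σ₂²) / δ²
  = (1.645 + 0.842)² · (2·5² = 50) / 1.4²
  = 6.1852 · 50 / 1.96
  = 157.78
Adjust for 82% response: 157.78 / 0.82 = 192.42.
Round up → n = 193 per group.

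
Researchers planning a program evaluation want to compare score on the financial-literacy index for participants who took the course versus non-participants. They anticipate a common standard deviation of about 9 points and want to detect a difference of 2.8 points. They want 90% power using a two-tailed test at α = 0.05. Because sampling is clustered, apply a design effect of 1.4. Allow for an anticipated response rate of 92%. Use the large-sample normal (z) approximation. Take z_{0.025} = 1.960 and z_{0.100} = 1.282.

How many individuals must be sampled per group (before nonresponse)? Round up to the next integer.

n = (z_{α/2} + z_β)² · (σ₁² + σ₂²) / δ²
  = (1.960 + 1.282)² · (2·9² = 162) / 2.8²
  = 10.5106 · 162 / 7.84
  = 217.18
Design effect: 1.4 × 217.18 = 304.06.
Adjust for 92% response: 304.06 / 0.92 = 330.50.
Round up → n = 331 per group.

n = 331 per group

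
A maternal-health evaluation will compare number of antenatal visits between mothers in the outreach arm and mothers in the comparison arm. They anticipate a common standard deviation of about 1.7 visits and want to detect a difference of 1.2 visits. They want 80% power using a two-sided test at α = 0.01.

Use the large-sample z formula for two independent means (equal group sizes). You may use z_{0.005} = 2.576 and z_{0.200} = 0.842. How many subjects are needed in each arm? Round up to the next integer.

n = (z_{α/2} + z_β)² · (σ₁² + σ₂²) / δ²
  = (2.576 + 0.842)² · (2·1.7² = 5.78) / 1.2²
  = 11.6827 · 5.78 / 1.44
  = 46.89
Round up → n = 47 per group.

n = 47 per group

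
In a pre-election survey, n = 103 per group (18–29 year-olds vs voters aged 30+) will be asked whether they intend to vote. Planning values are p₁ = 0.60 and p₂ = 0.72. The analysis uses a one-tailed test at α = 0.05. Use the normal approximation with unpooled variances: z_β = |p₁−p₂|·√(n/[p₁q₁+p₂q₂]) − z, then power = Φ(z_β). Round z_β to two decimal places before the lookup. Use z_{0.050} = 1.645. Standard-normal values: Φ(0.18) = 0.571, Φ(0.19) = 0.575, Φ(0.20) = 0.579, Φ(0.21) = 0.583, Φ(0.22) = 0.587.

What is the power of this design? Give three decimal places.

z_β = |p₁−p₂|·√(n/[p₁q₁+p₂q₂]) − z_α
    = 0.12 · √(103/0.4416) − 1.645
    = 0.12 · 15.2723 − 1.645
    = 1.8327 − 1.645 = 0.1877 → 0.19
Power = Φ(0.19) = 0.575.

Power ≈ 0.575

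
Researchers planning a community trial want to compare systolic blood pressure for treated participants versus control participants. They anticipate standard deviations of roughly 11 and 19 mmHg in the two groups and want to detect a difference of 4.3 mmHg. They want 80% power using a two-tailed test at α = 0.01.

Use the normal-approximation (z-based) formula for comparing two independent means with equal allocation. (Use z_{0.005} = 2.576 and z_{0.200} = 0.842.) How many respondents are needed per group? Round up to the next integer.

n = 305 per group

n = (z_{α/2} + z_β)² · (σ₁² + σ₂²) / δ²
  = (2.576 + 0.842)² · (11² + 19² = 482) / 4.3²
  = 11.6827 · 482 / 18.49
  = 304.55
Round up → n = 305 per group.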